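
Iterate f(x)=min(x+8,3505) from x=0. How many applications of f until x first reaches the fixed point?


Step 1: x=0, cap=3505, increment=8
Step 2: x grows by 8 each step until capped at 3505; fixed point is x=3505
Step 3: iterations = ceil(3505/8) = 439

439


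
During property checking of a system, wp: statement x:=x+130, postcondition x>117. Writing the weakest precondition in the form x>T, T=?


Formula: wp(x:=E, P) = P[E/x] (substitute E for x in postcondition)
Step 1: Postcondition: x>117
Step 2: Substitute x+130 for x: x+130>117
Step 3: Solve for x: x > 117-130 = -13

-13


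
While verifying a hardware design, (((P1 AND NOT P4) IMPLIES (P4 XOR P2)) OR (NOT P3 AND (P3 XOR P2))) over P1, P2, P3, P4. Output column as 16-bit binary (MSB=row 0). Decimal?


Formula: (((P1 AND NOT P4) IMPLIES (P4 XOR P2)) OR (NOT P3 AND (P3 XOR P2))) over P1, P2, P3, P4 (16 rows)
Evaluate each row (bits = P1,P2,P3,P4, MSB first):
  row 0 [0000]: (((0 AND NOT 0) IMPLIES (0 XOR 0)) OR (NOT 0 AND (0 XOR 0))) -> 1
  row 1 [0001]: (((0 AND NOT 1) IMPLIES (1 XOR 0)) OR (NOT 0 AND (0 XOR 0))) -> 1
  row 2 [0010]: (((0 AND NOT 0) IMPLIES (0 XOR 0)) OR (NOT 1 AND (1 XOR 0))) -> 1
  row 3 [0011]: (((0 AND NOT 1) IMPLIES (1 XOR 0)) OR (NOT 1 AND (1 XOR 0))) -> 1
  row 4 [0100]: (((0 AND NOT 0) IMPLIES (0 XOR 1)) OR (NOT 0 AND (0 XOR 1))) -> 1
  row 5 [0101]: (((0 AND NOT 1) IMPLIES (1 XOR 1)) OR (NOT 0 AND (0 XOR 1))) -> 1
  row 6 [0110]: (((0 AND NOT 0) IMPLIES (0 XOR 1)) OR (NOT 1 AND (1 XOR 1))) -> 1
  row 7 [0111]: (((0 AND NOT 1) IMPLIES (1 XOR 1)) OR (NOT 1 AND (1 XOR 1))) -> 1
  row 8 [1000]: (((1 AND NOT 0) IMPLIES (0 XOR 0)) OR (NOT 0 AND (0 XOR 0))) -> 0
  row 9 [1001]: (((1 AND NOT 1) IMPLIES (1 XOR 0)) OR (NOT 0 AND (0 XOR 0))) -> 1
  row 10 [1010]: (((1 AND NOT 0) IMPLIES (0 XOR 0)) OR (NOT 1 AND (1 XOR 0))) -> 0
  row 11 [1011]: (((1 AND NOT 1) IMPLIES (1 XOR 0)) OR (NOT 1 AND (1 XOR 0))) -> 1
  row 12 [1100]: (((1 AND NOT 0) IMPLIES (0 XOR 1)) OR (NOT 0 AND (0 XOR 1))) -> 1
  row 13 [1101]: (((1 AND NOT 1) IMPLIES (1 XOR 1)) OR (NOT 0 AND (0 XOR 1))) -> 1
  row 14 [1110]: (((1 AND NOT 0) IMPLIES (0 XOR 1)) OR (NOT 1 AND (1 XOR 1))) -> 1
  row 15 [1111]: (((1 AND NOT 1) IMPLIES (1 XOR 1)) OR (NOT 1 AND (1 XOR 1))) -> 1
Full result column, 4 rows per line (P1,P2 fixed per line; P3,P4 runs 00..11 left to right):
  rows 0-3 [P1,P2=00]: 1111  = hex F
  rows 4-7 [P1,P2=01]: 1111  = hex F
  rows 8-11 [P1,P2=10]: 0101  = hex 5
  rows 12-15 [P1,P2=11]: 1111  = hex F
Output column (row 0 .. row 15) = 1111111101011111
Output column grouped in 4s = 1111 1111 0101 1111 = 0xFF5F
Convert to decimal digit by digit (value = value*16 + digit):
  F -> 15
  15*16 + 15 (F) = 255
  255*16 + 5 = 4085
  4085*16 + 15 (F) = 65375
Decimal = 65375

65375


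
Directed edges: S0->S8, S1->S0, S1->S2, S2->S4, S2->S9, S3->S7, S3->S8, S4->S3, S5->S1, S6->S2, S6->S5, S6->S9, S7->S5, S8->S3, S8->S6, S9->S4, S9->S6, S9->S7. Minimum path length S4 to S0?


BFS layer-by-layer from S4:
  dist 0: {S4}
  dist 1: {S3}
  dist 2: {S7, S8}
  dist 3: {S5, S6}
  dist 4: {S1, S2, S9}
  dist 5: {S0}
  -> S0 reached at distance 5
Shortest path length = 5

5


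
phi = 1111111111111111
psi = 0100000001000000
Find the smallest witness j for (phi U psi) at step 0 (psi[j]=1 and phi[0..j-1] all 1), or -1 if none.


(phi U psi) at 0: need smallest j with psi[j]=1 and phi[i]=1 for all i in [0,j).
Scan from step 0:
  step 0: phi=1, psi=0 -> continue
  step 1: psi=1 and phi held for [0,1) -> witness found
Witness step = 1

1


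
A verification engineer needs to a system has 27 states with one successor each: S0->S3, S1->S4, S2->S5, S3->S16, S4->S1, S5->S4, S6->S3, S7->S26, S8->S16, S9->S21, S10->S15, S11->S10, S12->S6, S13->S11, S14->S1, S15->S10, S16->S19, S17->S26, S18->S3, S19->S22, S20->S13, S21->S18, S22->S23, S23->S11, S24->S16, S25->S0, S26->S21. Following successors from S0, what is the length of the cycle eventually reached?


Trace from S0 until a state repeats:
  S0 -> S3 -> S16 -> S19 -> S22 -> S23 -> S11 -> S10 -> S15 -> S10
S10 first seen at step 7, revisited at step 9.
Cycle length = 9 - 7 = 2

2


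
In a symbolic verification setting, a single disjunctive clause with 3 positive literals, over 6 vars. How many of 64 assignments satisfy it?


Step 1: Total=2^6=64
Step 2: Unsat when all 3 false: 2^3=8
Step 3: Sat=64-8=56

56


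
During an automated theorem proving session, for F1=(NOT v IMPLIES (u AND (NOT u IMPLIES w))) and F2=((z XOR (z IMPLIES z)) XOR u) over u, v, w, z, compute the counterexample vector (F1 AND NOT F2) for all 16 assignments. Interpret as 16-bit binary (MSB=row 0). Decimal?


F1 = (NOT v IMPLIES (u AND (NOT u IMPLIES w)))
F2 = ((z XOR (z IMPLIES z)) XOR u)
Counterexample to F1=>F2 is where F1=1 and F2=0.
Evaluate each row (bits = u,v,w,z, MSB first):
  row 0 [0000]: F1=0 F2=1 -> F1&~F2 -> 0
  row 1 [0001]: F1=0 F2=0 -> F1&~F2 -> 0
  row 2 [0010]: F1=0 F2=1 -> F1&~F2 -> 0
  row 3 [0011]: F1=0 F2=0 -> F1&~F2 -> 0
  row 4 [0100]: F1=1 F2=1 -> F1&~F2 -> 0
  row 5 [0101]: F1=1 F2=0 -> F1&~F2 -> 1
  row 6 [0110]: F1=1 F2=1 -> F1&~F2 -> 0
  row 7 [0111]: F1=1 F2=0 -> F1&~F2 -> 1
  row 8 [1000]: F1=1 F2=0 -> F1&~F2 -> 1
  row 9 [1001]: F1=1 F2=1 -> F1&~F2 -> 0
  row 10 [1010]: F1=1 F2=0 -> F1&~F2 -> 1
  row 11 [1011]: F1=1 F2=1 -> F1&~F2 -> 0
  row 12 [1100]: F1=1 F2=0 -> F1&~F2 -> 1
  row 13 [1101]: F1=1 F2=1 -> F1&~F2 -> 0
  row 14 [1110]: F1=1 F2=0 -> F1&~F2 -> 1
  row 15 [1111]: F1=1 F2=1 -> F1&~F2 -> 0
Full result column, 4 rows per line (u,v fixed per line; w,z runs 00..11 left to right):
  rows 0-3 [u,v=00]: 0000  = hex 0
  rows 4-7 [u,v=01]: 0101  = hex 5
  rows 8-11 [u,v=10]: 1010  = hex A
  rows 12-15 [u,v=11]: 1010  = hex A
Counterexample vector (row 0 .. row 15) = 0000010110101010
Output column grouped in 4s = 0000 0101 1010 1010 = 0x05AA
Convert to decimal digit by digit (value = value*16 + digit):
  0 -> 0
  0*16 + 5 = 5
  5*16 + 10 (A) = 90
  90*16 + 10 (A) = 1450
Decimal = 1450

1450


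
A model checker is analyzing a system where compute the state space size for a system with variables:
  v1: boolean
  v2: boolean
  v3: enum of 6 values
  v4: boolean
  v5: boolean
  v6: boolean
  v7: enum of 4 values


State space = product of domain sizes of all variables.
Domain sizes:
  v1 (boolean): 2
  v2 (boolean): 2
  v3 (enum of 6 values): 6
  v4 (boolean): 2
  v5 (boolean): 2
  v6 (boolean): 2
  v7 (enum of 4 values): 4
Product = 2 * 2 * 6 * 2 * 2 * 2 * 4 = 768

768


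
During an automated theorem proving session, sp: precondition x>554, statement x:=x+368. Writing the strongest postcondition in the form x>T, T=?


Formula: sp(P, x:=E) = exists old_x. (x = E[old_x/x]) AND P[old_x/x] (old_x is the value of x before the assignment; eliminate old_x by solving x = E[old_x/x] for old_x)
Step 1: Precondition P: x>554, i.e. old_x > 554
Step 2: Assignment gives x = old_x + 368, so old_x = x - 368
Step 3: Substitute into P: x - 368 > 554
Step 4: Simplify: x > 554+368 = 922

922


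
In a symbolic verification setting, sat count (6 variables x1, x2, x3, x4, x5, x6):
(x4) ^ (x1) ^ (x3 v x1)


CNF with 3 clauses over 6 vars (64 assignments).
An assignment satisfies CNF iff every clause has >=1 true literal.
Check each row (bits = x1,x2,x3,x4,x5,x6; clause T/F shown):
  row 0 [000000]: clauses=FFF -> 0
  row 1 [000001]: clauses=FFF -> 0
  row 2 [000010]: clauses=FFF -> 0
  row 3 [000011]: clauses=FFF -> 0
  row 4 [000100]: clauses=TFF -> 0
  (every remaining row is evaluated the same way; all 64 results are listed next)
Full result column, 8 rows per line (x1,x2,x3 fixed per line; x4,x5,x6 runs 000..111 left to right):
  rows 0-7 [x1,x2,x3=000]: 00000000  (ones: 0)
  rows 8-15 [x1,x2,x3=001]: 00000000  (ones: 0)
  rows 16-23 [x1,x2,x3=010]: 00000000  (ones: 0)
  rows 24-31 [x1,x2,x3=011]: 00000000  (ones: 0)
  rows 32-39 [x1,x2,x3=100]: 00001111  (ones: 4)
  rows 40-47 [x1,x2,x3=101]: 00001111  (ones: 4)
  rows 48-55 [x1,x2,x3=110]: 00001111  (ones: 4)
  rows 56-63 [x1,x2,x3=111]: 00001111  (ones: 4)
Satisfying assignments = 0+0+0+0+4+4+4+4 = 16

16


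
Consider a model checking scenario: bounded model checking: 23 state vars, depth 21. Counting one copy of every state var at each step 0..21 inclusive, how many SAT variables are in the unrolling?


BMC unrolls to depth k, creating one copy of each state var for steps 0..k.
Step count = 21 + 1 = 22 (steps 0 through 21)
Vars per step = 23
Total = 23 * 22 = 506

506


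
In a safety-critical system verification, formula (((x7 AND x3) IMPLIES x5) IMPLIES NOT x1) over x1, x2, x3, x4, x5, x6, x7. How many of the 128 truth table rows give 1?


Formula: (((x7 AND x3) IMPLIES x5) IMPLIES NOT x1) over 7 vars (128 rows)
Evaluate each row (x1, x2, x3, x4, x5, x6, x7 as bits, MSB first):
  row 0 [0000000]: (((0 AND 0) IMPLIES 0) IMPLIES NOT 0) -> 1
  row 1 [0000001]: (((1 AND 0) IMPLIES 0) IMPLIES NOT 0) -> 1
  row 2 [0000010]: (((0 AND 0) IMPLIES 0) IMPLIES NOT 0) -> 1
  row 3 [0000011]: (((1 AND 0) IMPLIES 0) IMPLIES NOT 0) -> 1
  row 4 [0000100]: (((0 AND 0) IMPLIES 1) IMPLIES NOT 0) -> 1
  (every remaining row is evaluated the same way; all 128 results are listed next)
Full result column, 8 rows per line (x1,x2,x3,x4 fixed per line; x5,x6,x7 runs 000..111 left to right):
  rows 0-7 [x1,x2,x3,x4=0000]: 11111111  (ones: 8)
  rows 8-15 [x1,x2,x3,x4=0001]: 11111111  (ones: 8)
  rows 16-23 [x1,x2,x3,x4=0010]: 11111111  (ones: 8)
  rows 24-31 [x1,x2,x3,x4=0011]: 11111111  (ones: 8)
  rows 32-39 [x1,x2,x3,x4=0100]: 11111111  (ones: 8)
  rows 40-47 [x1,x2,x3,x4=0101]: 11111111  (ones: 8)
  rows 48-55 [x1,x2,x3,x4=0110]: 11111111  (ones: 8)
  rows 56-63 [x1,x2,x3,x4=0111]: 11111111  (ones: 8)
  rows 64-71 [x1,x2,x3,x4=1000]: 00000000  (ones: 0)
  rows 72-79 [x1,x2,x3,x4=1001]: 00000000  (ones: 0)
  rows 80-87 [x1,x2,x3,x4=1010]: 01010000  (ones: 2)
  rows 88-95 [x1,x2,x3,x4=1011]: 01010000  (ones: 2)
  rows 96-103 [x1,x2,x3,x4=1100]: 00000000  (ones: 0)
  rows 104-111 [x1,x2,x3,x4=1101]: 00000000  (ones: 0)
  rows 112-119 [x1,x2,x3,x4=1110]: 01010000  (ones: 2)
  rows 120-127 [x1,x2,x3,x4=1111]: 01010000  (ones: 2)
Count of 1-rows = 8+8+8+8+8+8+8+8+0+0+2+2+0+0+2+2 = 72

72


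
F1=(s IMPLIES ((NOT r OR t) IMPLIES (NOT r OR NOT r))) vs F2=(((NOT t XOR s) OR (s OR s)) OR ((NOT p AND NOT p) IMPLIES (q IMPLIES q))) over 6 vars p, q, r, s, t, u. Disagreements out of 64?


F1 = (s IMPLIES ((NOT r OR t) IMPLIES (NOT r OR NOT r)))
F2 = (((NOT t XOR s) OR (s OR s)) OR ((NOT p AND NOT p) IMPLIES (q IMPLIES q)))
Evaluate both on each of 64 rows (bits = p,q,r,s,t,u):
  row 0 [000000]: F1=1 F2=1 -> 0
  row 1 [000001]: F1=1 F2=1 -> 0
  row 2 [000010]: F1=1 F2=1 -> 0
  row 3 [000011]: F1=1 F2=1 -> 0
  row 4 [000100]: F1=1 F2=1 -> 0
  (every remaining row is evaluated the same way; all 64 results are listed next)
Full result column, 8 rows per line (p,q,r fixed per line; s,t,u runs 000..111 left to right):
  rows 0-7 [p,q,r=000]: 00000000  (ones: 0)
  rows 8-15 [p,q,r=001]: 00000011  (ones: 2)
  rows 16-23 [p,q,r=010]: 00000000  (ones: 0)
  rows 24-31 [p,q,r=011]: 00000011  (ones: 2)
  rows 32-39 [p,q,r=100]: 00000000  (ones: 0)
  rows 40-47 [p,q,r=101]: 00000011  (ones: 2)
  rows 48-55 [p,q,r=110]: 00000000  (ones: 0)
  rows 56-63 [p,q,r=111]: 00000011  (ones: 2)
Disagreements = 0+2+0+2+0+2+0+2 = 8

8


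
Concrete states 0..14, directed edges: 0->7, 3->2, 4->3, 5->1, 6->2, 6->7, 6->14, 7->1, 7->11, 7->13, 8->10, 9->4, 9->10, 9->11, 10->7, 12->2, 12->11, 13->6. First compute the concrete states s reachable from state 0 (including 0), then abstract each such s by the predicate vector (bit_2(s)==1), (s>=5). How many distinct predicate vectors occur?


BFS from 0:
Concrete reachable: {0, 1, 2, 6, 7, 11, 13, 14}
Abstract via predicates (bit_2(s)==1), (s>=5):
  (0,0) <- {0, 1, 2}
  (0,1) <- {11}
  (1,1) <- {6, 7, 13, 14}
Distinct abstract states = 3

3


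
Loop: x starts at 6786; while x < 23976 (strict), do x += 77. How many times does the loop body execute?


Step 1: x goes from 6786 toward 23976 by 77; the body runs while x<23976, so iterations = ceil((bound-start)/step)
Step 2: Distance=17190
Step 3: ceil(17190/77)=224

224


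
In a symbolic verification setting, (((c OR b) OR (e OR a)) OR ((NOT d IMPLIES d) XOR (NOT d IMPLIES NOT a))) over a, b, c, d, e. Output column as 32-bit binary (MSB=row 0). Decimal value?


Formula: (((c OR b) OR (e OR a)) OR ((NOT d IMPLIES d) XOR (NOT d IMPLIES NOT a))) over a, b, c, d, e (32 rows)
Evaluate each row (bits = a,b,c,d,e, MSB first):
  row 0 [00000]: (((0 OR 0) OR (0 OR 0)) OR ((NOT 0 IMPLIES 0) XOR (NOT 0 IMPLIES NOT 0))) -> 1
  row 1 [00001]: (((0 OR 0) OR (1 OR 0)) OR ((NOT 0 IMPLIES 0) XOR (NOT 0 IMPLIES NOT 0))) -> 1
  row 2 [00010]: (((0 OR 0) OR (0 OR 0)) OR ((NOT 1 IMPLIES 1) XOR (NOT 1 IMPLIES NOT 0))) -> 0
  row 3 [00011]: (((0 OR 0) OR (1 OR 0)) OR ((NOT 1 IMPLIES 1) XOR (NOT 1 IMPLIES NOT 0))) -> 1
  row 4 [00100]: (((1 OR 0) OR (0 OR 0)) OR ((NOT 0 IMPLIES 0) XOR (NOT 0 IMPLIES NOT 0))) -> 1
  row 5 [00101]: (((1 OR 0) OR (1 OR 0)) OR ((NOT 0 IMPLIES 0) XOR (NOT 0 IMPLIES NOT 0))) -> 1
  row 6 [00110]: (((1 OR 0) OR (0 OR 0)) OR ((NOT 1 IMPLIES 1) XOR (NOT 1 IMPLIES NOT 0))) -> 1
  row 7 [00111]: (((1 OR 0) OR (1 OR 0)) OR ((NOT 1 IMPLIES 1) XOR (NOT 1 IMPLIES NOT 0))) -> 1
  row 8 [01000]: (((0 OR 1) OR (0 OR 0)) OR ((NOT 0 IMPLIES 0) XOR (NOT 0 IMPLIES NOT 0))) -> 1
  row 9 [01001]: (((0 OR 1) OR (1 OR 0)) OR ((NOT 0 IMPLIES 0) XOR (NOT 0 IMPLIES NOT 0))) -> 1
  row 10 [01010]: (((0 OR 1) OR (0 OR 0)) OR ((NOT 1 IMPLIES 1) XOR (NOT 1 IMPLIES NOT 0))) -> 1
  row 11 [01011]: (((0 OR 1) OR (1 OR 0)) OR ((NOT 1 IMPLIES 1) XOR (NOT 1 IMPLIES NOT 0))) -> 1
  row 12 [01100]: (((1 OR 1) OR (0 OR 0)) OR ((NOT 0 IMPLIES 0) XOR (NOT 0 IMPLIES NOT 0))) -> 1
  row 13 [01101]: (((1 OR 1) OR (1 OR 0)) OR ((NOT 0 IMPLIES 0) XOR (NOT 0 IMPLIES NOT 0))) -> 1
  row 14 [01110]: (((1 OR 1) OR (0 OR 0)) OR ((NOT 1 IMPLIES 1) XOR (NOT 1 IMPLIES NOT 0))) -> 1
  row 15 [01111]: (((1 OR 1) OR (1 OR 0)) OR ((NOT 1 IMPLIES 1) XOR (NOT 1 IMPLIES NOT 0))) -> 1
  row 16 [10000]: (((0 OR 0) OR (0 OR 1)) OR ((NOT 0 IMPLIES 0) XOR (NOT 0 IMPLIES NOT 1))) -> 1
  row 17 [10001]: (((0 OR 0) OR (1 OR 1)) OR ((NOT 0 IMPLIES 0) XOR (NOT 0 IMPLIES NOT 1))) -> 1
  row 18 [10010]: (((0 OR 0) OR (0 OR 1)) OR ((NOT 1 IMPLIES 1) XOR (NOT 1 IMPLIES NOT 1))) -> 1
  row 19 [10011]: (((0 OR 0) OR (1 OR 1)) OR ((NOT 1 IMPLIES 1) XOR (NOT 1 IMPLIES NOT 1))) -> 1
  row 20 [10100]: (((1 OR 0) OR (0 OR 1)) OR ((NOT 0 IMPLIES 0) XOR (NOT 0 IMPLIES NOT 1))) -> 1
  row 21 [10101]: (((1 OR 0) OR (1 OR 1)) OR ((NOT 0 IMPLIES 0) XOR (NOT 0 IMPLIES NOT 1))) -> 1
  row 22 [10110]: (((1 OR 0) OR (0 OR 1)) OR ((NOT 1 IMPLIES 1) XOR (NOT 1 IMPLIES NOT 1))) -> 1
  row 23 [10111]: (((1 OR 0) OR (1 OR 1)) OR ((NOT 1 IMPLIES 1) XOR (NOT 1 IMPLIES NOT 1))) -> 1
  row 24 [11000]: (((0 OR 1) OR (0 OR 1)) OR ((NOT 0 IMPLIES 0) XOR (NOT 0 IMPLIES NOT 1))) -> 1
  row 25 [11001]: (((0 OR 1) OR (1 OR 1)) OR ((NOT 0 IMPLIES 0) XOR (NOT 0 IMPLIES NOT 1))) -> 1
  row 26 [11010]: (((0 OR 1) OR (0 OR 1)) OR ((NOT 1 IMPLIES 1) XOR (NOT 1 IMPLIES NOT 1))) -> 1
  row 27 [11011]: (((0 OR 1) OR (1 OR 1)) OR ((NOT 1 IMPLIES 1) XOR (NOT 1 IMPLIES NOT 1))) -> 1
  row 28 [11100]: (((1 OR 1) OR (0 OR 1)) OR ((NOT 0 IMPLIES 0) XOR (NOT 0 IMPLIES NOT 1))) -> 1
  row 29 [11101]: (((1 OR 1) OR (1 OR 1)) OR ((NOT 0 IMPLIES 0) XOR (NOT 0 IMPLIES NOT 1))) -> 1
  row 30 [11110]: (((1 OR 1) OR (0 OR 1)) OR ((NOT 1 IMPLIES 1) XOR (NOT 1 IMPLIES NOT 1))) -> 1
  row 31 [11111]: (((1 OR 1) OR (1 OR 1)) OR ((NOT 1 IMPLIES 1) XOR (NOT 1 IMPLIES NOT 1))) -> 1
Full result column, 4 rows per line (a,b,c fixed per line; d,e runs 00..11 left to right):
  rows 0-3 [a,b,c=000]: 1101  = hex D
  rows 4-7 [a,b,c=001]: 1111  = hex F
  rows 8-11 [a,b,c=010]: 1111  = hex F
  rows 12-15 [a,b,c=011]: 1111  = hex F
  rows 16-19 [a,b,c=100]: 1111  = hex F
  rows 20-23 [a,b,c=101]: 1111  = hex F
  rows 24-27 [a,b,c=110]: 1111  = hex F
  rows 28-31 [a,b,c=111]: 1111  = hex F
Output column (row 0 .. row 31) = 11011111111111111111111111111111
Output column grouped in 4s = 1101 1111 1111 1111 1111 1111 1111 1111 = 0xDFFFFFFF
Convert to decimal digit by digit (value = value*16 + digit):
  D -> 13
  13*16 + 15 (F) = 223
  223*16 + 15 (F) = 3583
  3583*16 + 15 (F) = 57343
  57343*16 + 15 (F) = 917503
  917503*16 + 15 (F) = 14680063
  14680063*16 + 15 (F) = 234881023
  234881023*16 + 15 (F) = 3758096383
Decimal = 3758096383

3758096383


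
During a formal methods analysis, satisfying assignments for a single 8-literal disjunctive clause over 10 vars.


Step 1: Total=2^10=1024
Step 2: Unsat when all 8 false: 2^2=4
Step 3: Sat=1024-4=1020

1020


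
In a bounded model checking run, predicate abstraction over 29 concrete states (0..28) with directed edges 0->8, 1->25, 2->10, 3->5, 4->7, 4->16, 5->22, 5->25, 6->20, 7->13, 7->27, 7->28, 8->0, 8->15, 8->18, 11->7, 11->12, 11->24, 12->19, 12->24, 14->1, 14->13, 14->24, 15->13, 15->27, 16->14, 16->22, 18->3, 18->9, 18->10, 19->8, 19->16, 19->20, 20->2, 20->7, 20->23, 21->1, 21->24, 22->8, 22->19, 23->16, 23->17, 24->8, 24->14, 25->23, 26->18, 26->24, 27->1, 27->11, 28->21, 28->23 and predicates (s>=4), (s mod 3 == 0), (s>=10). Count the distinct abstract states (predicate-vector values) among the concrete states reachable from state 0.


BFS from 0:
Concrete reachable: {0, 1, 2, 3, 5, 7, 8, 9, 10, 11, 12, 13, 14, 15, 16, 17, 18, 19, 20, 21, 22, 23, 24, 25, 27, 28}
Abstract via predicates (s>=4), (s mod 3 == 0), (s>=10):
  (0,0,0) <- {1, 2}
  (0,1,0) <- {0, 3}
  (1,0,0) <- {5, 7, 8}
  (1,0,1) <- {10, 11, 13, 14, 16, 17, 19, 20, 22, 23, 25, 28}
  (1,1,0) <- {9}
  (1,1,1) <- {12, 15, 18, 21, 24, 27}
Distinct abstract states = 6

6


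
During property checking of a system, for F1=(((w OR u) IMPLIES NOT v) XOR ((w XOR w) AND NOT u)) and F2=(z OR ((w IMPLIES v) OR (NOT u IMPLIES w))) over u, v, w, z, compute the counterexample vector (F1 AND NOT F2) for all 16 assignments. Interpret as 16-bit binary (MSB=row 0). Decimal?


F1 = (((w OR u) IMPLIES NOT v) XOR ((w XOR w) AND NOT u))
F2 = (z OR ((w IMPLIES v) OR (NOT u IMPLIES w)))
Counterexample to F1=>F2 is where F1=1 and F2=0.
Evaluate each row (bits = u,v,w,z, MSB first):
  row 0 [0000]: F1=1 F2=1 -> F1&~F2 -> 0
  row 1 [0001]: F1=1 F2=1 -> F1&~F2 -> 0
  row 2 [0010]: F1=1 F2=1 -> F1&~F2 -> 0
  row 3 [0011]: F1=1 F2=1 -> F1&~F2 -> 0
  row 4 [0100]: F1=1 F2=1 -> F1&~F2 -> 0
  row 5 [0101]: F1=1 F2=1 -> F1&~F2 -> 0
  row 6 [0110]: F1=0 F2=1 -> F1&~F2 -> 0
  row 7 [0111]: F1=0 F2=1 -> F1&~F2 -> 0
  row 8 [1000]: F1=1 F2=1 -> F1&~F2 -> 0
  row 9 [1001]: F1=1 F2=1 -> F1&~F2 -> 0
  row 10 [1010]: F1=1 F2=1 -> F1&~F2 -> 0
  row 11 [1011]: F1=1 F2=1 -> F1&~F2 -> 0
  row 12 [1100]: F1=0 F2=1 -> F1&~F2 -> 0
  row 13 [1101]: F1=0 F2=1 -> F1&~F2 -> 0
  row 14 [1110]: F1=0 F2=1 -> F1&~F2 -> 0
  row 15 [1111]: F1=0 F2=1 -> F1&~F2 -> 0
Full result column, 4 rows per line (u,v fixed per line; w,z runs 00..11 left to right):
  rows 0-3 [u,v=00]: 0000  = hex 0
  rows 4-7 [u,v=01]: 0000  = hex 0
  rows 8-11 [u,v=10]: 0000  = hex 0
  rows 12-15 [u,v=11]: 0000  = hex 0
Counterexample vector (row 0 .. row 15) = 0000000000000000
Output column grouped in 4s = 0000 0000 0000 0000 = 0x0000
Convert to decimal digit by digit (value = value*16 + digit):
  0 -> 0
  0*16 + 0 = 0
  0*16 + 0 = 0
  0*16 + 0 = 0
Decimal = 0

0


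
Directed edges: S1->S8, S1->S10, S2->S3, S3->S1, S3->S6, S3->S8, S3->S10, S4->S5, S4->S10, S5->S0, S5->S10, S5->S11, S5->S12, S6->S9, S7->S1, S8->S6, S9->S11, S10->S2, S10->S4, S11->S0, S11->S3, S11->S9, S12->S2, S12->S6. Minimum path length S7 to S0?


BFS layer-by-layer from S7:
  dist 0: {S7}
  dist 1: {S1}
  dist 2: {S8, S10}
  dist 3: {S2, S4, S6}
  dist 4: {S3, S5, S9}
  dist 5: {S0, S11, S12}
  -> S0 reached at distance 5
Shortest path length = 5

5


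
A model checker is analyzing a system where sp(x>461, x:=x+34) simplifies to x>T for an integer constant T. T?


Formula: sp(P, x:=E) = exists old_x. (x = E[old_x/x]) AND P[old_x/x] (old_x is the value of x before the assignment; eliminate old_x by solving x = E[old_x/x] for old_x)
Step 1: Precondition P: x>461, i.e. old_x > 461
Step 2: Assignment gives x = old_x + 34, so old_x = x - 34
Step 3: Substitute into P: x - 34 > 461
Step 4: Simplify: x > 461+34 = 495

495


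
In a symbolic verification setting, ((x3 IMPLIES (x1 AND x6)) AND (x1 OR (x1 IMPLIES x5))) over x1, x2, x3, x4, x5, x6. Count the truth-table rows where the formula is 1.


Formula: ((x3 IMPLIES (x1 AND x6)) AND (x1 OR (x1 IMPLIES x5))) over 6 vars (64 rows)
Evaluate each row (x1, x2, x3, x4, x5, x6 as bits, MSB first):
  row 0 [000000]: ((0 IMPLIES (0 AND 0)) AND (0 OR (0 IMPLIES 0))) -> 1
  row 1 [000001]: ((0 IMPLIES (0 AND 1)) AND (0 OR (0 IMPLIES 0))) -> 1
  row 2 [000010]: ((0 IMPLIES (0 AND 0)) AND (0 OR (0 IMPLIES 1))) -> 1
  row 3 [000011]: ((0 IMPLIES (0 AND 1)) AND (0 OR (0 IMPLIES 1))) -> 1
  row 4 [000100]: ((0 IMPLIES (0 AND 0)) AND (0 OR (0 IMPLIES 0))) -> 1
  (every remaining row is evaluated the same way; all 64 results are listed next)
Full result column, 8 rows per line (x1,x2,x3 fixed per line; x4,x5,x6 runs 000..111 left to right):
  rows 0-7 [x1,x2,x3=000]: 11111111  (ones: 8)
  rows 8-15 [x1,x2,x3=001]: 00000000  (ones: 0)
  rows 16-23 [x1,x2,x3=010]: 11111111  (ones: 8)
  rows 24-31 [x1,x2,x3=011]: 00000000  (ones: 0)
  rows 32-39 [x1,x2,x3=100]: 11111111  (ones: 8)
  rows 40-47 [x1,x2,x3=101]: 01010101  (ones: 4)
  rows 48-55 [x1,x2,x3=110]: 11111111  (ones: 8)
  rows 56-63 [x1,x2,x3=111]: 01010101  (ones: 4)
Count of 1-rows = 8+0+8+0+8+4+8+4 = 40

40


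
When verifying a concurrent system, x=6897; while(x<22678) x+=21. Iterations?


Step 1: x goes from 6897 toward 22678 by 21; the body runs while x<22678, so iterations = ceil((bound-start)/step)
Step 2: Distance=15781
Step 3: ceil(15781/21)=752

752


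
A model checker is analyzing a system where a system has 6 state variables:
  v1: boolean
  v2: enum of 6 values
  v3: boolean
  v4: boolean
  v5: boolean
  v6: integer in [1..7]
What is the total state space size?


State space = product of domain sizes of all variables.
Domain sizes:
  v1 (boolean): 2
  v2 (enum of 6 values): 6
  v3 (boolean): 2
  v4 (boolean): 2
  v5 (boolean): 2
  v6 (integer in [1..7]): 7
Product = 2 * 6 * 2 * 2 * 2 * 7 = 672

672


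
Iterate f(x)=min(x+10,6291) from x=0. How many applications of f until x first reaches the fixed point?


Step 1: x=0, cap=6291, increment=10
Step 2: x grows by 10 each step until capped at 6291; fixed point is x=6291
Step 3: iterations = ceil(6291/10) = 630

630


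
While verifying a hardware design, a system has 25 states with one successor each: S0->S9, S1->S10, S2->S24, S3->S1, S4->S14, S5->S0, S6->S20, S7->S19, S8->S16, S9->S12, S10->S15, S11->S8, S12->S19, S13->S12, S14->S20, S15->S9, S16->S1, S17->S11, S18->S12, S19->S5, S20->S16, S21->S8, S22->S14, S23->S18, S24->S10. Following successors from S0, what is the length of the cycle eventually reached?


Trace from S0 until a state repeats:
  S0 -> S9 -> S12 -> S19 -> S5 -> S0
S0 first seen at step 0, revisited at step 5.
Cycle length = 5 - 0 = 5

5


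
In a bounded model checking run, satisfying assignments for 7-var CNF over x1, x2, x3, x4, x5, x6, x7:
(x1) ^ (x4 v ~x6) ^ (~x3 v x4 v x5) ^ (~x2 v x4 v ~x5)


CNF with 4 clauses over 7 vars (128 assignments).
An assignment satisfies CNF iff every clause has >=1 true literal.
Check each row (bits = x1,x2,x3,x4,x5,x6,x7; clause T/F shown):
  row 0 [0000000]: clauses=FTTT -> 0
  row 1 [0000001]: clauses=FTTT -> 0
  row 2 [0000010]: clauses=FFTT -> 0
  row 3 [0000011]: clauses=FFTT -> 0
  row 4 [0000100]: clauses=FTTT -> 0
  (every remaining row is evaluated the same way; all 128 results are listed next)
Full result column, 8 rows per line (x1,x2,x3,x4 fixed per line; x5,x6,x7 runs 000..111 left to right):
  rows 0-7 [x1,x2,x3,x4=0000]: 00000000  (ones: 0)
  rows 8-15 [x1,x2,x3,x4=0001]: 00000000  (ones: 0)
  rows 16-23 [x1,x2,x3,x4=0010]: 00000000  (ones: 0)
  rows 24-31 [x1,x2,x3,x4=0011]: 00000000  (ones: 0)
  rows 32-39 [x1,x2,x3,x4=0100]: 00000000  (ones: 0)
  rows 40-47 [x1,x2,x3,x4=0101]: 00000000  (ones: 0)
  rows 48-55 [x1,x2,x3,x4=0110]: 00000000  (ones: 0)
  rows 56-63 [x1,x2,x3,x4=0111]: 00000000  (ones: 0)
  rows 64-71 [x1,x2,x3,x4=1000]: 11001100  (ones: 4)
  rows 72-79 [x1,x2,x3,x4=1001]: 11111111  (ones: 8)
  rows 80-87 [x1,x2,x3,x4=1010]: 00001100  (ones: 2)
  rows 88-95 [x1,x2,x3,x4=1011]: 11111111  (ones: 8)
  rows 96-103 [x1,x2,x3,x4=1100]: 11000000  (ones: 2)
  rows 104-111 [x1,x2,x3,x4=1101]: 11111111  (ones: 8)
  rows 112-119 [x1,x2,x3,x4=1110]: 00000000  (ones: 0)
  rows 120-127 [x1,x2,x3,x4=1111]: 11111111  (ones: 8)
Satisfying assignments = 0+0+0+0+0+0+0+0+4+8+2+8+2+8+0+8 = 40

40


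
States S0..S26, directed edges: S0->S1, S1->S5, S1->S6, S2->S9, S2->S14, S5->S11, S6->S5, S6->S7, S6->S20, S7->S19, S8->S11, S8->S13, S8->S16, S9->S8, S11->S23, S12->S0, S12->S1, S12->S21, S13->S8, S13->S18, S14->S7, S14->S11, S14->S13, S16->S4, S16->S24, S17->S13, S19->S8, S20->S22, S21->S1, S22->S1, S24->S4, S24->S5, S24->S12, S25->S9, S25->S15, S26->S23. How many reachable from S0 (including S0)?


BFS from S0:
  layer 0: {S0}
  layer 1: {S1}
  layer 2: {S5, S6}
  layer 3: {S7, S11, S20}
  layer 4: {S19, S22, S23}
  layer 5: {S8}
  layer 6: {S13, S16}
  layer 7: {S4, S18, S24}
  layer 8: {S12}
  layer 9: {S21}
Reachable set: {S0, S1, S4, S5, S6, S7, S8, S11, S12, S13, S16, S18, S19, S20, S21, S22, S23, S24}
Count = 18

18


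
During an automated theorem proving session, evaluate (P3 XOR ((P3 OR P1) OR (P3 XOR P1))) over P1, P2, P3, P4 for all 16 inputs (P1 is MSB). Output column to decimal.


Formula: (P3 XOR ((P3 OR P1) OR (P3 XOR P1))) over P1, P2, P3, P4 (16 rows)
Evaluate each row (bits = P1,P2,P3,P4, MSB first):
  row 0 [0000]: (0 XOR ((0 OR 0) OR (0 XOR 0))) -> 0
  row 1 [0001]: (0 XOR ((0 OR 0) OR (0 XOR 0))) -> 0
  row 2 [0010]: (1 XOR ((1 OR 0) OR (1 XOR 0))) -> 0
  row 3 [0011]: (1 XOR ((1 OR 0) OR (1 XOR 0))) -> 0
  row 4 [0100]: (0 XOR ((0 OR 0) OR (0 XOR 0))) -> 0
  row 5 [0101]: (0 XOR ((0 OR 0) OR (0 XOR 0))) -> 0
  row 6 [0110]: (1 XOR ((1 OR 0) OR (1 XOR 0))) -> 0
  row 7 [0111]: (1 XOR ((1 OR 0) OR (1 XOR 0))) -> 0
  row 8 [1000]: (0 XOR ((0 OR 1) OR (0 XOR 1))) -> 1
  row 9 [1001]: (0 XOR ((0 OR 1) OR (0 XOR 1))) -> 1
  row 10 [1010]: (1 XOR ((1 OR 1) OR (1 XOR 1))) -> 0
  row 11 [1011]: (1 XOR ((1 OR 1) OR (1 XOR 1))) -> 0
  row 12 [1100]: (0 XOR ((0 OR 1) OR (0 XOR 1))) -> 1
  row 13 [1101]: (0 XOR ((0 OR 1) OR (0 XOR 1))) -> 1
  row 14 [1110]: (1 XOR ((1 OR 1) OR (1 XOR 1))) -> 0
  row 15 [1111]: (1 XOR ((1 OR 1) OR (1 XOR 1))) -> 0
Full result column, 4 rows per line (P1,P2 fixed per line; P3,P4 runs 00..11 left to right):
  rows 0-3 [P1,P2=00]: 0000  = hex 0
  rows 4-7 [P1,P2=01]: 0000  = hex 0
  rows 8-11 [P1,P2=10]: 1100  = hex C
  rows 12-15 [P1,P2=11]: 1100  = hex C
Output column (row 0 .. row 15) = 0000000011001100
Output column grouped in 4s = 0000 0000 1100 1100 = 0x00CC
Convert to decimal digit by digit (value = value*16 + digit):
  0 -> 0
  0*16 + 0 = 0
  0*16 + 12 (C) = 12
  12*16 + 12 (C) = 204
Decimal = 204

204


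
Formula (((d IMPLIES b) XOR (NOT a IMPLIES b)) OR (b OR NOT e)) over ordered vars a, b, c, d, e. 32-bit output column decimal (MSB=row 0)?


Formula: (((d IMPLIES b) XOR (NOT a IMPLIES b)) OR (b OR NOT e)) over a, b, c, d, e (32 rows)
Evaluate each row (bits = a,b,c,d,e, MSB first):
  row 0 [00000]: (((0 IMPLIES 0) XOR (NOT 0 IMPLIES 0)) OR (0 OR NOT 0)) -> 1
  row 1 [00001]: (((0 IMPLIES 0) XOR (NOT 0 IMPLIES 0)) OR (0 OR NOT 1)) -> 1
  row 2 [00010]: (((1 IMPLIES 0) XOR (NOT 0 IMPLIES 0)) OR (0 OR NOT 0)) -> 1
  row 3 [00011]: (((1 IMPLIES 0) XOR (NOT 0 IMPLIES 0)) OR (0 OR NOT 1)) -> 0
  row 4 [00100]: (((0 IMPLIES 0) XOR (NOT 0 IMPLIES 0)) OR (0 OR NOT 0)) -> 1
  row 5 [00101]: (((0 IMPLIES 0) XOR (NOT 0 IMPLIES 0)) OR (0 OR NOT 1)) -> 1
  row 6 [00110]: (((1 IMPLIES 0) XOR (NOT 0 IMPLIES 0)) OR (0 OR NOT 0)) -> 1
  row 7 [00111]: (((1 IMPLIES 0) XOR (NOT 0 IMPLIES 0)) OR (0 OR NOT 1)) -> 0
  row 8 [01000]: (((0 IMPLIES 1) XOR (NOT 0 IMPLIES 1)) OR (1 OR NOT 0)) -> 1
  row 9 [01001]: (((0 IMPLIES 1) XOR (NOT 0 IMPLIES 1)) OR (1 OR NOT 1)) -> 1
  row 10 [01010]: (((1 IMPLIES 1) XOR (NOT 0 IMPLIES 1)) OR (1 OR NOT 0)) -> 1
  row 11 [01011]: (((1 IMPLIES 1) XOR (NOT 0 IMPLIES 1)) OR (1 OR NOT 1)) -> 1
  row 12 [01100]: (((0 IMPLIES 1) XOR (NOT 0 IMPLIES 1)) OR (1 OR NOT 0)) -> 1
  row 13 [01101]: (((0 IMPLIES 1) XOR (NOT 0 IMPLIES 1)) OR (1 OR NOT 1)) -> 1
  row 14 [01110]: (((1 IMPLIES 1) XOR (NOT 0 IMPLIES 1)) OR (1 OR NOT 0)) -> 1
  row 15 [01111]: (((1 IMPLIES 1) XOR (NOT 0 IMPLIES 1)) OR (1 OR NOT 1)) -> 1
  row 16 [10000]: (((0 IMPLIES 0) XOR (NOT 1 IMPLIES 0)) OR (0 OR NOT 0)) -> 1
  row 17 [10001]: (((0 IMPLIES 0) XOR (NOT 1 IMPLIES 0)) OR (0 OR NOT 1)) -> 0
  row 18 [10010]: (((1 IMPLIES 0) XOR (NOT 1 IMPLIES 0)) OR (0 OR NOT 0)) -> 1
  row 19 [10011]: (((1 IMPLIES 0) XOR (NOT 1 IMPLIES 0)) OR (0 OR NOT 1)) -> 1
  row 20 [10100]: (((0 IMPLIES 0) XOR (NOT 1 IMPLIES 0)) OR (0 OR NOT 0)) -> 1
  row 21 [10101]: (((0 IMPLIES 0) XOR (NOT 1 IMPLIES 0)) OR (0 OR NOT 1)) -> 0
  row 22 [10110]: (((1 IMPLIES 0) XOR (NOT 1 IMPLIES 0)) OR (0 OR NOT 0)) -> 1
  row 23 [10111]: (((1 IMPLIES 0) XOR (NOT 1 IMPLIES 0)) OR (0 OR NOT 1)) -> 1
  row 24 [11000]: (((0 IMPLIES 1) XOR (NOT 1 IMPLIES 1)) OR (1 OR NOT 0)) -> 1
  row 25 [11001]: (((0 IMPLIES 1) XOR (NOT 1 IMPLIES 1)) OR (1 OR NOT 1)) -> 1
  row 26 [11010]: (((1 IMPLIES 1) XOR (NOT 1 IMPLIES 1)) OR (1 OR NOT 0)) -> 1
  row 27 [11011]: (((1 IMPLIES 1) XOR (NOT 1 IMPLIES 1)) OR (1 OR NOT 1)) -> 1
  row 28 [11100]: (((0 IMPLIES 1) XOR (NOT 1 IMPLIES 1)) OR (1 OR NOT 0)) -> 1
  row 29 [11101]: (((0 IMPLIES 1) XOR (NOT 1 IMPLIES 1)) OR (1 OR NOT 1)) -> 1
  row 30 [11110]: (((1 IMPLIES 1) XOR (NOT 1 IMPLIES 1)) OR (1 OR NOT 0)) -> 1
  row 31 [11111]: (((1 IMPLIES 1) XOR (NOT 1 IMPLIES 1)) OR (1 OR NOT 1)) -> 1
Full result column, 4 rows per line (a,b,c fixed per line; d,e runs 00..11 left to right):
  rows 0-3 [a,b,c=000]: 1110  = hex E
  rows 4-7 [a,b,c=001]: 1110  = hex E
  rows 8-11 [a,b,c=010]: 1111  = hex F
  rows 12-15 [a,b,c=011]: 1111  = hex F
  rows 16-19 [a,b,c=100]: 1011  = hex B
  rows 20-23 [a,b,c=101]: 1011  = hex B
  rows 24-27 [a,b,c=110]: 1111  = hex F
  rows 28-31 [a,b,c=111]: 1111  = hex F
Output column (row 0 .. row 31) = 11101110111111111011101111111111
Output column grouped in 4s = 1110 1110 1111 1111 1011 1011 1111 1111 = 0xEEFFBBFF
Convert to decimal digit by digit (value = value*16 + digit):
  E -> 14
  14*16 + 14 (E) = 238
  238*16 + 15 (F) = 3823
  3823*16 + 15 (F) = 61183
  61183*16 + 11 (B) = 978939
  978939*16 + 11 (B) = 15663035
  15663035*16 + 15 (F) = 250608575
  250608575*16 + 15 (F) = 4009737215
Decimal = 4009737215

4009737215


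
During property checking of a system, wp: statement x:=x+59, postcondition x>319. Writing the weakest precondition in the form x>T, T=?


Formula: wp(x:=E, P) = P[E/x] (substitute E for x in postcondition)
Step 1: Postcondition: x>319
Step 2: Substitute x+59 for x: x+59>319
Step 3: Solve for x: x > 319-59 = 260

260


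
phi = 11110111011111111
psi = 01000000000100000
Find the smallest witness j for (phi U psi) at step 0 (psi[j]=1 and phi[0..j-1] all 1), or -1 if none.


(phi U psi) at 0: need smallest j with psi[j]=1 and phi[i]=1 for all i in [0,j).
Scan from step 0:
  step 0: phi=1, psi=0 -> continue
  step 1: psi=1 and phi held for [0,1) -> witness found
Witness step = 1

1


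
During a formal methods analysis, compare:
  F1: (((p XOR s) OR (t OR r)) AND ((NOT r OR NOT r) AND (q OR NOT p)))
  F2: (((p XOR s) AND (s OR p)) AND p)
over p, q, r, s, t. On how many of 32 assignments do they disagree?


F1 = (((p XOR s) OR (t OR r)) AND ((NOT r OR NOT r) AND (q OR NOT p)))
F2 = (((p XOR s) AND (s OR p)) AND p)
Evaluate both on each of 32 rows (bits = p,q,r,s,t):
  row 0 [00000]: F1=0 F2=0 -> 0
  row 1 [00001]: F1=1 F2=0 (differ) -> 1
  row 2 [00010]: F1=1 F2=0 (differ) -> 1
  row 3 [00011]: F1=1 F2=0 (differ) -> 1
  row 4 [00100]: F1=0 F2=0 -> 0
  row 5 [00101]: F1=0 F2=0 -> 0
  row 6 [00110]: F1=0 F2=0 -> 0
  row 7 [00111]: F1=0 F2=0 -> 0
  row 8 [01000]: F1=0 F2=0 -> 0
  row 9 [01001]: F1=1 F2=0 (differ) -> 1
  row 10 [01010]: F1=1 F2=0 (differ) -> 1
  row 11 [01011]: F1=1 F2=0 (differ) -> 1
  row 12 [01100]: F1=0 F2=0 -> 0
  row 13 [01101]: F1=0 F2=0 -> 0
  row 14 [01110]: F1=0 F2=0 -> 0
  row 15 [01111]: F1=0 F2=0 -> 0
  row 16 [10000]: F1=0 F2=1 (differ) -> 1
  row 17 [10001]: F1=0 F2=1 (differ) -> 1
  row 18 [10010]: F1=0 F2=0 -> 0
  row 19 [10011]: F1=0 F2=0 -> 0
  row 20 [10100]: F1=0 F2=1 (differ) -> 1
  row 21 [10101]: F1=0 F2=1 (differ) -> 1
  row 22 [10110]: F1=0 F2=0 -> 0
  row 23 [10111]: F1=0 F2=0 -> 0
  row 24 [11000]: F1=1 F2=1 -> 0
  row 25 [11001]: F1=1 F2=1 -> 0
  row 26 [11010]: F1=0 F2=0 -> 0
  row 27 [11011]: F1=1 F2=0 (differ) -> 1
  row 28 [11100]: F1=0 F2=1 (differ) -> 1
  row 29 [11101]: F1=0 F2=1 (differ) -> 1
  row 30 [11110]: F1=0 F2=0 -> 0
  row 31 [11111]: F1=0 F2=0 -> 0
Full result column, 8 rows per line (p,q fixed per line; r,s,t runs 000..111 left to right):
  rows 0-7 [p,q=00]: 01110000  (ones: 3)
  rows 8-15 [p,q=01]: 01110000  (ones: 3)
  rows 16-23 [p,q=10]: 11001100  (ones: 4)
  rows 24-31 [p,q=11]: 00011100  (ones: 3)
Disagreements = 3+3+4+3 = 13

13


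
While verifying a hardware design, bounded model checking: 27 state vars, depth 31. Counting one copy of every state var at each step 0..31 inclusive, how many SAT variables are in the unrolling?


BMC unrolls to depth k, creating one copy of each state var for steps 0..k.
Step count = 31 + 1 = 32 (steps 0 through 31)
Vars per step = 27
Total = 27 * 32 = 864

864


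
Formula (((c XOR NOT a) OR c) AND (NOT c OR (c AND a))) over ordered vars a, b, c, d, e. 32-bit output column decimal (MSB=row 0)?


Formula: (((c XOR NOT a) OR c) AND (NOT c OR (c AND a))) over a, b, c, d, e (32 rows)
Evaluate each row (bits = a,b,c,d,e, MSB first):
  row 0 [00000]: (((0 XOR NOT 0) OR 0) AND (NOT 0 OR (0 AND 0))) -> 1
  row 1 [00001]: (((0 XOR NOT 0) OR 0) AND (NOT 0 OR (0 AND 0))) -> 1
  row 2 [00010]: (((0 XOR NOT 0) OR 0) AND (NOT 0 OR (0 AND 0))) -> 1
  row 3 [00011]: (((0 XOR NOT 0) OR 0) AND (NOT 0 OR (0 AND 0))) -> 1
  row 4 [00100]: (((1 XOR NOT 0) OR 1) AND (NOT 1 OR (1 AND 0))) -> 0
  row 5 [00101]: (((1 XOR NOT 0) OR 1) AND (NOT 1 OR (1 AND 0))) -> 0
  row 6 [00110]: (((1 XOR NOT 0) OR 1) AND (NOT 1 OR (1 AND 0))) -> 0
  row 7 [00111]: (((1 XOR NOT 0) OR 1) AND (NOT 1 OR (1 AND 0))) -> 0
  row 8 [01000]: (((0 XOR NOT 0) OR 0) AND (NOT 0 OR (0 AND 0))) -> 1
  row 9 [01001]: (((0 XOR NOT 0) OR 0) AND (NOT 0 OR (0 AND 0))) -> 1
  row 10 [01010]: (((0 XOR NOT 0) OR 0) AND (NOT 0 OR (0 AND 0))) -> 1
  row 11 [01011]: (((0 XOR NOT 0) OR 0) AND (NOT 0 OR (0 AND 0))) -> 1
  row 12 [01100]: (((1 XOR NOT 0) OR 1) AND (NOT 1 OR (1 AND 0))) -> 0
  row 13 [01101]: (((1 XOR NOT 0) OR 1) AND (NOT 1 OR (1 AND 0))) -> 0
  row 14 [01110]: (((1 XOR NOT 0) OR 1) AND (NOT 1 OR (1 AND 0))) -> 0
  row 15 [01111]: (((1 XOR NOT 0) OR 1) AND (NOT 1 OR (1 AND 0))) -> 0
  row 16 [10000]: (((0 XOR NOT 1) OR 0) AND (NOT 0 OR (0 AND 1))) -> 0
  row 17 [10001]: (((0 XOR NOT 1) OR 0) AND (NOT 0 OR (0 AND 1))) -> 0
  row 18 [10010]: (((0 XOR NOT 1) OR 0) AND (NOT 0 OR (0 AND 1))) -> 0
  row 19 [10011]: (((0 XOR NOT 1) OR 0) AND (NOT 0 OR (0 AND 1))) -> 0
  row 20 [10100]: (((1 XOR NOT 1) OR 1) AND (NOT 1 OR (1 AND 1))) -> 1
  row 21 [10101]: (((1 XOR NOT 1) OR 1) AND (NOT 1 OR (1 AND 1))) -> 1
  row 22 [10110]: (((1 XOR NOT 1) OR 1) AND (NOT 1 OR (1 AND 1))) -> 1
  row 23 [10111]: (((1 XOR NOT 1) OR 1) AND (NOT 1 OR (1 AND 1))) -> 1
  row 24 [11000]: (((0 XOR NOT 1) OR 0) AND (NOT 0 OR (0 AND 1))) -> 0
  row 25 [11001]: (((0 XOR NOT 1) OR 0) AND (NOT 0 OR (0 AND 1))) -> 0
  row 26 [11010]: (((0 XOR NOT 1) OR 0) AND (NOT 0 OR (0 AND 1))) -> 0
  row 27 [11011]: (((0 XOR NOT 1) OR 0) AND (NOT 0 OR (0 AND 1))) -> 0
  row 28 [11100]: (((1 XOR NOT 1) OR 1) AND (NOT 1 OR (1 AND 1))) -> 1
  row 29 [11101]: (((1 XOR NOT 1) OR 1) AND (NOT 1 OR (1 AND 1))) -> 1
  row 30 [11110]: (((1 XOR NOT 1) OR 1) AND (NOT 1 OR (1 AND 1))) -> 1
  row 31 [11111]: (((1 XOR NOT 1) OR 1) AND (NOT 1 OR (1 AND 1))) -> 1
Full result column, 4 rows per line (a,b,c fixed per line; d,e runs 00..11 left to right):
  rows 0-3 [a,b,c=000]: 1111  = hex F
  rows 4-7 [a,b,c=001]: 0000  = hex 0
  rows 8-11 [a,b,c=010]: 1111  = hex F
  rows 12-15 [a,b,c=011]: 0000  = hex 0
  rows 16-19 [a,b,c=100]: 0000  = hex 0
  rows 20-23 [a,b,c=101]: 1111  = hex F
  rows 24-27 [a,b,c=110]: 0000  = hex 0
  rows 28-31 [a,b,c=111]: 1111  = hex F
Output column (row 0 .. row 31) = 11110000111100000000111100001111
Output column grouped in 4s = 1111 0000 1111 0000 0000 1111 0000 1111 = 0xF0F00F0F
Convert to decimal digit by digit (value = value*16 + digit):
  F -> 15
  15*16 + 0 = 240
  240*16 + 15 (F) = 3855
  3855*16 + 0 = 61680
  61680*16 + 0 = 986880
  986880*16 + 15 (F) = 15790095
  15790095*16 + 0 = 252641520
  252641520*16 + 15 (F) = 4042264335
Decimal = 4042264335

4042264335


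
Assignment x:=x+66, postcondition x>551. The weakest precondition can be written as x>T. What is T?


Formula: wp(x:=E, P) = P[E/x] (substitute E for x in postcondition)
Step 1: Postcondition: x>551
Step 2: Substitute x+66 for x: x+66>551
Step 3: Solve for x: x > 551-66 = 485

485


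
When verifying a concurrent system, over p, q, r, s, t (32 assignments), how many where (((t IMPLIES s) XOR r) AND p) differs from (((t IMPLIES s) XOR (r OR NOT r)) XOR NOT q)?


F1 = (((t IMPLIES s) XOR r) AND p)
F2 = (((t IMPLIES s) XOR (r OR NOT r)) XOR NOT q)
Evaluate both on each of 32 rows (bits = p,q,r,s,t):
  row 0 [00000]: F1=0 F2=1 (differ) -> 1
  row 1 [00001]: F1=0 F2=0 -> 0
  row 2 [00010]: F1=0 F2=1 (differ) -> 1
  row 3 [00011]: F1=0 F2=1 (differ) -> 1
  row 4 [00100]: F1=0 F2=1 (differ) -> 1
  row 5 [00101]: F1=0 F2=0 -> 0
  row 6 [00110]: F1=0 F2=1 (differ) -> 1
  row 7 [00111]: F1=0 F2=1 (differ) -> 1
  row 8 [01000]: F1=0 F2=0 -> 0
  row 9 [01001]: F1=0 F2=1 (differ) -> 1
  row 10 [01010]: F1=0 F2=0 -> 0
  row 11 [01011]: F1=0 F2=0 -> 0
  row 12 [01100]: F1=0 F2=0 -> 0
  row 13 [01101]: F1=0 F2=1 (differ) -> 1
  row 14 [01110]: F1=0 F2=0 -> 0
  row 15 [01111]: F1=0 F2=0 -> 0
  row 16 [10000]: F1=1 F2=1 -> 0
  row 17 [10001]: F1=0 F2=0 -> 0
  row 18 [10010]: F1=1 F2=1 -> 0
  row 19 [10011]: F1=1 F2=1 -> 0
  row 20 [10100]: F1=0 F2=1 (differ) -> 1
  row 21 [10101]: F1=1 F2=0 (differ) -> 1
  row 22 [10110]: F1=0 F2=1 (differ) -> 1
  row 23 [10111]: F1=0 F2=1 (differ) -> 1
  row 24 [11000]: F1=1 F2=0 (differ) -> 1
  row 25 [11001]: F1=0 F2=1 (differ) -> 1
  row 26 [11010]: F1=1 F2=0 (differ) -> 1
  row 27 [11011]: F1=1 F2=0 (differ) -> 1
  row 28 [11100]: F1=0 F2=0 -> 0
  row 29 [11101]: F1=1 F2=1 -> 0
  row 30 [11110]: F1=0 F2=0 -> 0
  row 31 [11111]: F1=0 F2=0 -> 0
Full result column, 8 rows per line (p,q fixed per line; r,s,t runs 000..111 left to right):
  rows 0-7 [p,q=00]: 10111011  (ones: 6)
  rows 8-15 [p,q=01]: 01000100  (ones: 2)
  rows 16-23 [p,q=10]: 00001111  (ones: 4)
  rows 24-31 [p,q=11]: 11110000  (ones: 4)
Disagreements = 6+2+4+4 = 16

16


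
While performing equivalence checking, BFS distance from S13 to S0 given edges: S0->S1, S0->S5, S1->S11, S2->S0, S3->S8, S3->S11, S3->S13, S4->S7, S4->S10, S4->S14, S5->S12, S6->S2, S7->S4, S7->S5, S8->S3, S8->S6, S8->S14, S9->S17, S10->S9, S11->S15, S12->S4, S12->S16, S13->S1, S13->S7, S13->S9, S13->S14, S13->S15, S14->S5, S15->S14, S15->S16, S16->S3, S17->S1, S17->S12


BFS layer-by-layer from S13:
  dist 0: {S13}
  dist 1: {S1, S7, S9, S14, S15}
  dist 2: {S4, S5, S11, S16, S17}
  dist 3: {S3, S10, S12}
  dist 4: {S8}
  dist 5: {S6}
  dist 6: {S2}
  dist 7: {S0}
  -> S0 reached at distance 7
Shortest path length = 7

7


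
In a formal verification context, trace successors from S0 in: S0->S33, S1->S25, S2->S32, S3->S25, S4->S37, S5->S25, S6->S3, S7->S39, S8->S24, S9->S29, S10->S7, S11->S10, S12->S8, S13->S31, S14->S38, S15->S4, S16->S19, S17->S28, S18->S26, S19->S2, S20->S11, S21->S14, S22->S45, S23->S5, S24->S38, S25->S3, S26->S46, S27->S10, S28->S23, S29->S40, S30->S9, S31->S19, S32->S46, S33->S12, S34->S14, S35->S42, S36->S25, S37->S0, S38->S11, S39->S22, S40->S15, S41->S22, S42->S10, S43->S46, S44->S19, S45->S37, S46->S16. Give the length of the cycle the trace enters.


Trace from S0 until a state repeats:
  S0 -> S33 -> S12 -> S8 -> S24 -> S38 -> S11 -> S10 -> S7 -> S39 -> S22 -> S45 -> S37 -> S0
S0 first seen at step 0, revisited at step 13.
Cycle length = 13 - 0 = 13

13
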